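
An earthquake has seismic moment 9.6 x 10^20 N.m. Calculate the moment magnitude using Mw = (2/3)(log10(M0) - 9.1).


log10(M0) = log10(9.6 x 10^20) = 20.9823
Mw = 2/3 * (20.9823 - 9.1)
= 2/3 * 11.8823
= 7.92

7.92


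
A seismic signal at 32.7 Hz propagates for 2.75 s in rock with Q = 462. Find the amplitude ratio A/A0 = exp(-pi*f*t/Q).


pi*f*t/Q = pi*32.7*2.75/462 = 0.611489
A/A0 = exp(-0.611489) = 0.542543

0.542543


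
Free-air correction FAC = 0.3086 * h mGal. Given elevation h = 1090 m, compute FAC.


FAC = 0.3086 * h
= 0.3086 * 1090
= 336.374 mGal

336.374


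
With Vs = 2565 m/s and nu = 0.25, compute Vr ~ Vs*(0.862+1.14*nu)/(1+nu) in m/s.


Numerator factor = 0.862 + 1.14*0.25 = 1.147
Denominator = 1 + 0.25 = 1.25
Vr = 2565 * 1.147 / 1.25 = 2353.64 m/s

2353.64


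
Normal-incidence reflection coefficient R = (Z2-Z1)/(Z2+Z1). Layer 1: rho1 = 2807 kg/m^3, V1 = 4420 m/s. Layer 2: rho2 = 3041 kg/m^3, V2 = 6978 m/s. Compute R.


Z1 = 2807 * 4420 = 12406940
Z2 = 3041 * 6978 = 21220098
R = (21220098 - 12406940) / (21220098 + 12406940) = 8813158 / 33627038 = 0.2621

0.2621


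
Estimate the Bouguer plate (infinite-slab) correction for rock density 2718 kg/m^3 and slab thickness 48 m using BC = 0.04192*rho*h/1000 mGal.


BC = 0.04192 * rho * h / 1000
= 0.04192 * 2718 * 48 / 1000
= 5.4691 mGal

5.4691


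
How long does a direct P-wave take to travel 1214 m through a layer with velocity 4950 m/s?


t = x / V
= 1214 / 4950
= 0.2453 s

0.2453


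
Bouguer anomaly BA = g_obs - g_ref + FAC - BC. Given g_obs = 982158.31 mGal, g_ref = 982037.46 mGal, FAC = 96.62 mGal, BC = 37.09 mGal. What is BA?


BA = g_obs - g_ref + FAC - BC
= 982158.31 - 982037.46 + 96.62 - 37.09
= 180.38 mGal

180.38


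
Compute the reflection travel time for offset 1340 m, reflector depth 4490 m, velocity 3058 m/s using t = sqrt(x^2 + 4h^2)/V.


x^2 + 4h^2 = 1340^2 + 4*4490^2 = 1795600 + 80640400 = 82436000
sqrt(82436000) = 9079.4273
t = 9079.4273 / 3058 = 2.9691 s

2.9691


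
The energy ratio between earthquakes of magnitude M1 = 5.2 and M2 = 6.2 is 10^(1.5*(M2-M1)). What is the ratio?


M2 - M1 = 6.2 - 5.2 = 1.0
1.5 * 1.0 = 1.5
ratio = 10^1.5 = 31.62

31.62


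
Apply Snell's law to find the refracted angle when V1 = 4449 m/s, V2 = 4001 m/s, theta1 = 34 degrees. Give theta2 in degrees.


sin(theta1) = sin(34 deg) = 0.559193
sin(theta2) = V2/V1 * sin(theta1) = 4001/4449 * 0.559193 = 0.502884
theta2 = arcsin(0.502884) = 30.191 degrees

30.191


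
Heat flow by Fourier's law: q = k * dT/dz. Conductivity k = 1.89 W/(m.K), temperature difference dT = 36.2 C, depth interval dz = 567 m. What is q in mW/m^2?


q = k * dT / dz * 1000
= 1.89 * 36.2 / 567 * 1000
= 0.120667 * 1000
= 120.6667 mW/m^2

120.6667


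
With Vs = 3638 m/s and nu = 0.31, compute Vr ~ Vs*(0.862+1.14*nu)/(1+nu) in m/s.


Numerator factor = 0.862 + 1.14*0.31 = 1.2154
Denominator = 1 + 0.31 = 1.31
Vr = 3638 * 1.2154 / 1.31 = 3375.29 m/s

3375.29


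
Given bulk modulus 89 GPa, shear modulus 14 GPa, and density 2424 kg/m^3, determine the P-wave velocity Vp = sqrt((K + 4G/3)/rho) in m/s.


First compute the effective modulus:
K + 4G/3 = 89e9 + 4*14e9/3 = 107666666666.67 Pa
Then divide by density:
107666666666.67 / 2424 = 44416941.6942 Pa/(kg/m^3)
Take the square root:
Vp = sqrt(44416941.6942) = 6664.6 m/s

6664.6


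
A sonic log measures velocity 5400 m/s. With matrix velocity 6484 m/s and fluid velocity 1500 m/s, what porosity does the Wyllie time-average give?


1/V - 1/Vm = 1/5400 - 1/6484 = 3.096e-05
1/Vf - 1/Vm = 1/1500 - 1/6484 = 0.00051244
phi = 3.096e-05 / 0.00051244 = 0.0604

0.0604


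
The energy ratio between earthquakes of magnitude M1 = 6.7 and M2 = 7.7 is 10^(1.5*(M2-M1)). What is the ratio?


M2 - M1 = 7.7 - 6.7 = 1.0
1.5 * 1.0 = 1.5
ratio = 10^1.5 = 31.62

31.62


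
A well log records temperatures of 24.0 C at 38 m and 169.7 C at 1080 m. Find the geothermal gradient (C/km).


dT = 169.7 - 24.0 = 145.7 C
dz = 1080 - 38 = 1042 m
gradient = dT/dz * 1000 = 145.7/1042 * 1000 = 139.8273 C/km

139.8273


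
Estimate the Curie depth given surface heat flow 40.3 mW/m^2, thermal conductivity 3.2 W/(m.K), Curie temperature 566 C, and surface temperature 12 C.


T_Curie - T_surf = 566 - 12 = 554 C
Convert q to W/m^2: 40.3 mW/m^2 = 0.0403 W/m^2
d = 554 * 3.2 / 0.0403 = 43990.07 m

43990.07


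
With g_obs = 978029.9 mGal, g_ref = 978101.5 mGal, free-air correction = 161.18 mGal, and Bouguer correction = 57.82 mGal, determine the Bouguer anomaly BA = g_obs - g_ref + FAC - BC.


BA = g_obs - g_ref + FAC - BC
= 978029.9 - 978101.5 + 161.18 - 57.82
= 31.76 mGal

31.76


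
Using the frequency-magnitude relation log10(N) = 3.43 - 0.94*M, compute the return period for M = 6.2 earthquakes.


log10(N) = 3.43 - 0.94*6.2 = -2.398
N = 10^-2.398 = 0.003999
T = 1/N = 1/0.003999 = 250.0345 years

250.0345


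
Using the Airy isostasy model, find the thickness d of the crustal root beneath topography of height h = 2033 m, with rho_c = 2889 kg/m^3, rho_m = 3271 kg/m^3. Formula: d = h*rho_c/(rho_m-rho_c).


rho_m - rho_c = 3271 - 2889 = 382
d = 2033 * 2889 / 382
= 5873337 / 382
= 15375.23 m

15375.23


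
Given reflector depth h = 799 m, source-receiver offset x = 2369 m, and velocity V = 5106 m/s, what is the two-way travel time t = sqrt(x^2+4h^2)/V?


x^2 + 4h^2 = 2369^2 + 4*799^2 = 5612161 + 2553604 = 8165765
sqrt(8165765) = 2857.5803
t = 2857.5803 / 5106 = 0.5597 s

0.5597


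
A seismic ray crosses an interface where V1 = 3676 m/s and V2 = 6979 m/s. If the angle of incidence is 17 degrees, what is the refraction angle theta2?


sin(theta1) = sin(17 deg) = 0.292372
sin(theta2) = V2/V1 * sin(theta1) = 6979/3676 * 0.292372 = 0.555077
theta2 = arcsin(0.555077) = 33.716 degrees

33.716


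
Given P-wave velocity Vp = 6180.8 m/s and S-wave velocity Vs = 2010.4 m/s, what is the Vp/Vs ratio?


Vp/Vs = 6180.8 / 2010.4
= 3.0744

3.0744


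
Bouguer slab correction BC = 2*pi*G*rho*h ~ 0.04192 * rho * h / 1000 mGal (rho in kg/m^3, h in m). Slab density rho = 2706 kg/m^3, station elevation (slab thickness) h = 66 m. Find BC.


BC = 0.04192 * rho * h / 1000
= 0.04192 * 2706 * 66 / 1000
= 7.4867 mGal

7.4867


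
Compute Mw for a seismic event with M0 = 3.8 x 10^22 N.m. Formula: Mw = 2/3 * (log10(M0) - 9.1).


log10(M0) = log10(3.8 x 10^22) = 22.5798
Mw = 2/3 * (22.5798 - 9.1)
= 2/3 * 13.4798
= 8.99

8.99


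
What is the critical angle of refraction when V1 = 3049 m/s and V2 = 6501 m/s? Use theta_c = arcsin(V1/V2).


V1/V2 = 3049/6501 = 0.469005
theta_c = arcsin(0.469005) = 27.9697 degrees

27.9697


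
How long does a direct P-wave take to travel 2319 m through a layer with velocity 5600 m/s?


t = x / V
= 2319 / 5600
= 0.4141 s

0.4141


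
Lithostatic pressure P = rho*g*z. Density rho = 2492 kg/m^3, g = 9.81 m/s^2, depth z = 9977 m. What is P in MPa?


P = rho * g * z / 1e6
= 2492 * 9.81 * 9977 / 1e6
= 243902930.04 / 1e6
= 243.9029 MPa

243.9029


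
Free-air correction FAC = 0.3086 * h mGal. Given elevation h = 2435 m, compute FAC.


FAC = 0.3086 * h
= 0.3086 * 2435
= 751.441 mGal

751.441


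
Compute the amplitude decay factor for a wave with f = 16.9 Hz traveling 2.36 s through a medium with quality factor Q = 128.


pi*f*t/Q = pi*16.9*2.36/128 = 0.978901
A/A0 = exp(-0.978901) = 0.375724

0.375724


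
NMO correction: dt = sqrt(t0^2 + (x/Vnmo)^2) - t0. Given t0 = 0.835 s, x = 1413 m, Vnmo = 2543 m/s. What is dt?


x/Vnmo = 1413/2543 = 0.555643
(x/Vnmo)^2 = 0.308739
t0^2 = 0.697225
sqrt(0.697225 + 0.308739) = 1.002978
dt = 1.002978 - 0.835 = 0.167978

0.167978


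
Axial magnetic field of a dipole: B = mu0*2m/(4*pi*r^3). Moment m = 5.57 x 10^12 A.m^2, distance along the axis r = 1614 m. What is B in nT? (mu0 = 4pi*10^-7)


m = 5.57 x 10^12 = 5570000000000 A.m^2
2m = 11140000000000 A.m^2
r^3 = 1614^3 = 4204463544
B = (4pi*10^-7) * 11140000000000 / (4*pi * 4204463544) * 1e9
= 13998936.864396 / 52834847128.47 * 1e9
= 264956.5131 nT

264956.5131


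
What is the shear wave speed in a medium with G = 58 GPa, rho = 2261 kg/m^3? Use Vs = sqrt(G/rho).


Convert G to Pa: G = 58e9 Pa
Compute G/rho = 58e9 / 2261 = 25652366.2096
Vs = sqrt(25652366.2096) = 5064.82 m/s

5064.82


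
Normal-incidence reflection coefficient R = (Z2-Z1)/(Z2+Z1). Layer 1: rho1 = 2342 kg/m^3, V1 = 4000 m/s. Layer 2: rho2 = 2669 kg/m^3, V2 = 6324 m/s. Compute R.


Z1 = 2342 * 4000 = 9368000
Z2 = 2669 * 6324 = 16878756
R = (16878756 - 9368000) / (16878756 + 9368000) = 7510756 / 26246756 = 0.2862

0.2862


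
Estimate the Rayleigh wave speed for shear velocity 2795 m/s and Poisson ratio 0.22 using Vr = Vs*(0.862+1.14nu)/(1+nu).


Numerator factor = 0.862 + 1.14*0.22 = 1.1128
Denominator = 1 + 0.22 = 1.22
Vr = 2795 * 1.1128 / 1.22 = 2549.41 m/s

2549.41


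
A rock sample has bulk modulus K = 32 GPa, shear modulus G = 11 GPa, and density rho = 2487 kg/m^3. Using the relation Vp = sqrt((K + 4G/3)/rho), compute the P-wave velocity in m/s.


First compute the effective modulus:
K + 4G/3 = 32e9 + 4*11e9/3 = 46666666666.67 Pa
Then divide by density:
46666666666.67 / 2487 = 18764240.7184 Pa/(kg/m^3)
Take the square root:
Vp = sqrt(18764240.7184) = 4331.77 m/s

4331.77


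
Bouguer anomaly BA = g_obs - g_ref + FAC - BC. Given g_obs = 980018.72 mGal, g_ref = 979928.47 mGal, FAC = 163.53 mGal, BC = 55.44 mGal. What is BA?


BA = g_obs - g_ref + FAC - BC
= 980018.72 - 979928.47 + 163.53 - 55.44
= 198.34 mGal

198.34


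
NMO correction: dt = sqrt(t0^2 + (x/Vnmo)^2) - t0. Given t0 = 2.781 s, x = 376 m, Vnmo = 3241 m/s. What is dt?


x/Vnmo = 376/3241 = 0.116014
(x/Vnmo)^2 = 0.013459
t0^2 = 7.733961
sqrt(7.733961 + 0.013459) = 2.783419
dt = 2.783419 - 2.781 = 0.002419

0.002419


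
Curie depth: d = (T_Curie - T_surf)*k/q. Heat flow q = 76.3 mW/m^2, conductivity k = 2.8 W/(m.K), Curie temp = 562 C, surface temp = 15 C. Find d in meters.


T_Curie - T_surf = 562 - 15 = 547 C
Convert q to W/m^2: 76.3 mW/m^2 = 0.0763 W/m^2
d = 547 * 2.8 / 0.0763 = 20073.39 m

20073.39


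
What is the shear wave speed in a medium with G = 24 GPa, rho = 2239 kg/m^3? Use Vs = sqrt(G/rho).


Convert G to Pa: G = 24e9 Pa
Compute G/rho = 24e9 / 2239 = 10719071.0138
Vs = sqrt(10719071.0138) = 3274.0 m/s

3274.0


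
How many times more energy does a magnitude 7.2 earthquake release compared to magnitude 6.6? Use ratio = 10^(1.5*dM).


M2 - M1 = 7.2 - 6.6 = 0.6
1.5 * 0.6 = 0.9
ratio = 10^0.9 = 7.94

7.94


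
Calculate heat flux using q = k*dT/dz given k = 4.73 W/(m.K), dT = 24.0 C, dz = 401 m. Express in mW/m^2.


q = k * dT / dz * 1000
= 4.73 * 24.0 / 401 * 1000
= 0.283092 * 1000
= 283.0923 mW/m^2

283.0923


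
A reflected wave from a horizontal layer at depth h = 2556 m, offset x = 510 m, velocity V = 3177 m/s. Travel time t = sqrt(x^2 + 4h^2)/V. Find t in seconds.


x^2 + 4h^2 = 510^2 + 4*2556^2 = 260100 + 26132544 = 26392644
sqrt(26392644) = 5137.3772
t = 5137.3772 / 3177 = 1.6171 s

1.6171


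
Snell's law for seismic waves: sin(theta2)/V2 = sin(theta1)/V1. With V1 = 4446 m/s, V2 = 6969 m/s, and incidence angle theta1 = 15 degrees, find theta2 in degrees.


sin(theta1) = sin(15 deg) = 0.258819
sin(theta2) = V2/V1 * sin(theta1) = 6969/4446 * 0.258819 = 0.405693
theta2 = arcsin(0.405693) = 23.9345 degrees

23.9345


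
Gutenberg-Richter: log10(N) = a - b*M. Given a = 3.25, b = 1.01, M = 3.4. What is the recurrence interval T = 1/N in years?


log10(N) = 3.25 - 1.01*3.4 = -0.184
N = 10^-0.184 = 0.654636
T = 1/N = 1/0.654636 = 1.5276 years

1.5276


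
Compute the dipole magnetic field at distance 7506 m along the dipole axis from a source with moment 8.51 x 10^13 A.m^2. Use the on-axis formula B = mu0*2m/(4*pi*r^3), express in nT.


m = 8.51 x 10^13 = 85100000000000 A.m^2
2m = 170200000000000 A.m^2
r^3 = 7506^3 = 422888310216
B = (4pi*10^-7) * 170200000000000 / (4*pi * 422888310216) * 1e9
= 213879627.856393 / 5314171234654.35 * 1e9
= 40247.0335 nT

40247.0335


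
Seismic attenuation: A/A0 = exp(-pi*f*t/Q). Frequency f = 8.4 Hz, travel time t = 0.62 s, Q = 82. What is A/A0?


pi*f*t/Q = pi*8.4*0.62/82 = 0.199529
A/A0 = exp(-0.199529) = 0.819116

0.819116


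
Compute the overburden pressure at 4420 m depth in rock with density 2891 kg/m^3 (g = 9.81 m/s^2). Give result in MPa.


P = rho * g * z / 1e6
= 2891 * 9.81 * 4420 / 1e6
= 125354338.2 / 1e6
= 125.3543 MPa

125.3543


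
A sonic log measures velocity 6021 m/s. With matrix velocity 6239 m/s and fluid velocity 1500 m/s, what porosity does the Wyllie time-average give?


1/V - 1/Vm = 1/6021 - 1/6239 = 5.8e-06
1/Vf - 1/Vm = 1/1500 - 1/6239 = 0.00050638
phi = 5.8e-06 / 0.00050638 = 0.0115

0.0115


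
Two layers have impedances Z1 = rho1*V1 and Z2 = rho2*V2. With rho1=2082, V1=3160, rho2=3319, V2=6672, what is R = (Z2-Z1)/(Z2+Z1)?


Z1 = 2082 * 3160 = 6579120
Z2 = 3319 * 6672 = 22144368
R = (22144368 - 6579120) / (22144368 + 6579120) = 15565248 / 28723488 = 0.5419

0.5419


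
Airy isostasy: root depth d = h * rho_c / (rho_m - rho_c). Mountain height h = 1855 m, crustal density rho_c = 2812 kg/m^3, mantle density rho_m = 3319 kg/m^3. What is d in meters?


rho_m - rho_c = 3319 - 2812 = 507
d = 1855 * 2812 / 507
= 5216260 / 507
= 10288.48 m

10288.48


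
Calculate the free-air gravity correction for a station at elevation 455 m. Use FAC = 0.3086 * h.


FAC = 0.3086 * h
= 0.3086 * 455
= 140.413 mGal

140.413


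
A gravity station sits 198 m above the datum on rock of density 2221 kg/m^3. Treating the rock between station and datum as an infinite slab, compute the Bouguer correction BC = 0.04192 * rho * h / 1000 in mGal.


BC = 0.04192 * rho * h / 1000
= 0.04192 * 2221 * 198 / 1000
= 18.4347 mGal

18.4347


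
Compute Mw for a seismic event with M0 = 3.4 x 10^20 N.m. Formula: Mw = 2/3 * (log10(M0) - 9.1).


log10(M0) = log10(3.4 x 10^20) = 20.5315
Mw = 2/3 * (20.5315 - 9.1)
= 2/3 * 11.4315
= 7.62

7.62


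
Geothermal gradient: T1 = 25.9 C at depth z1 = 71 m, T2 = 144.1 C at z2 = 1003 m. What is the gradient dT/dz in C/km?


dT = 144.1 - 25.9 = 118.2 C
dz = 1003 - 71 = 932 m
gradient = dT/dz * 1000 = 118.2/932 * 1000 = 126.824 C/km

126.824


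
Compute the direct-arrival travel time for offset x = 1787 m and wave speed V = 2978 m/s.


t = x / V
= 1787 / 2978
= 0.6001 s

0.6001


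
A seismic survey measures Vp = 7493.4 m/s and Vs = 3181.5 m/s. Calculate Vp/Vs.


Vp/Vs = 7493.4 / 3181.5
= 2.3553

2.3553


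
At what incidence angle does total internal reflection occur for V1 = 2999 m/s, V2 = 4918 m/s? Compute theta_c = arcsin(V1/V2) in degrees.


V1/V2 = 2999/4918 = 0.609801
theta_c = arcsin(0.609801) = 37.5751 degrees

37.5751


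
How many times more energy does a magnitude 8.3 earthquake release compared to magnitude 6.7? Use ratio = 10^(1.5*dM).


M2 - M1 = 8.3 - 6.7 = 1.6
1.5 * 1.6 = 2.4
ratio = 10^2.4 = 251.19

251.19


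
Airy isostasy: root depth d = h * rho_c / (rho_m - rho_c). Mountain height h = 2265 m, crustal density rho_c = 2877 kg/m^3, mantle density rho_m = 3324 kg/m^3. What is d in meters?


rho_m - rho_c = 3324 - 2877 = 447
d = 2265 * 2877 / 447
= 6516405 / 447
= 14578.09 m

14578.09


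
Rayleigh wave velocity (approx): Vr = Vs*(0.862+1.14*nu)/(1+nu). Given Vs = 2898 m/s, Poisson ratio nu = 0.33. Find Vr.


Numerator factor = 0.862 + 1.14*0.33 = 1.2382
Denominator = 1 + 0.33 = 1.33
Vr = 2898 * 1.2382 / 1.33 = 2697.97 m/s

2697.97


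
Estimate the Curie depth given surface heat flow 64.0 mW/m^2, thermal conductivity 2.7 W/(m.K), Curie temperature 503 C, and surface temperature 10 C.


T_Curie - T_surf = 503 - 10 = 493 C
Convert q to W/m^2: 64.0 mW/m^2 = 0.064 W/m^2
d = 493 * 2.7 / 0.064 = 20798.44 m

20798.44


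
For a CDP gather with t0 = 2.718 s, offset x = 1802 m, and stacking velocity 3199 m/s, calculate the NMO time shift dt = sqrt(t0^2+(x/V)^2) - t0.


x/Vnmo = 1802/3199 = 0.563301
(x/Vnmo)^2 = 0.317308
t0^2 = 7.387524
sqrt(7.387524 + 0.317308) = 2.775758
dt = 2.775758 - 2.718 = 0.057758

0.057758


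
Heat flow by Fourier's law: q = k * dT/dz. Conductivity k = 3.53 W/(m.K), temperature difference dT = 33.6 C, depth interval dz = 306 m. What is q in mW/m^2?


q = k * dT / dz * 1000
= 3.53 * 33.6 / 306 * 1000
= 0.387608 * 1000
= 387.6078 mW/m^2

387.6078


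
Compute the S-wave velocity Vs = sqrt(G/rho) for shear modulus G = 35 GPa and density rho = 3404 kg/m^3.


Convert G to Pa: G = 35e9 Pa
Compute G/rho = 35e9 / 3404 = 10282021.1516
Vs = sqrt(10282021.1516) = 3206.56 m/s

3206.56


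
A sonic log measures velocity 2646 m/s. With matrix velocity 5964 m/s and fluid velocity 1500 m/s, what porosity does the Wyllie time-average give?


1/V - 1/Vm = 1/2646 - 1/5964 = 0.00021026
1/Vf - 1/Vm = 1/1500 - 1/5964 = 0.00049899
phi = 0.00021026 / 0.00049899 = 0.4214

0.4214


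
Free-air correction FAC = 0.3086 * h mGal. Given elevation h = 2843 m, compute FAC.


FAC = 0.3086 * h
= 0.3086 * 2843
= 877.3498 mGal

877.3498


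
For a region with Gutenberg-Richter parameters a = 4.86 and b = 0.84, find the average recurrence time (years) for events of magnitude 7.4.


log10(N) = 4.86 - 0.84*7.4 = -1.356
N = 10^-1.356 = 0.044055
T = 1/N = 1/0.044055 = 22.6986 years

22.6986


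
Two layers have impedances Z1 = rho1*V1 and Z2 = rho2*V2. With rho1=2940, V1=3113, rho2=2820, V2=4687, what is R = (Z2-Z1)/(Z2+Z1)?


Z1 = 2940 * 3113 = 9152220
Z2 = 2820 * 4687 = 13217340
R = (13217340 - 9152220) / (13217340 + 9152220) = 4065120 / 22369560 = 0.1817

0.1817


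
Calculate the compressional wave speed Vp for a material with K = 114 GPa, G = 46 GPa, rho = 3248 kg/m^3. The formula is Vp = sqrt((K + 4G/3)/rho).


First compute the effective modulus:
K + 4G/3 = 114e9 + 4*46e9/3 = 175333333333.33 Pa
Then divide by density:
175333333333.33 / 3248 = 53981937.6026 Pa/(kg/m^3)
Take the square root:
Vp = sqrt(53981937.6026) = 7347.24 m/s

7347.24


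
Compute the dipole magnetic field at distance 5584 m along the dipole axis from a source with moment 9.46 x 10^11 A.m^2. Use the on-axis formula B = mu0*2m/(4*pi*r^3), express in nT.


m = 9.46 x 10^11 = 946000000000 A.m^2
2m = 1892000000000 A.m^2
r^3 = 5584^3 = 174115016704
B = (4pi*10^-7) * 1892000000000 / (4*pi * 174115016704) * 1e9
= 2377557.320237 / 2187993829427.8 * 1e9
= 1086.638 nT

1086.638


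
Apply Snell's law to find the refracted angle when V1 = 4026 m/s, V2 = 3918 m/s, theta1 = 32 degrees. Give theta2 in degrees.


sin(theta1) = sin(32 deg) = 0.529919
sin(theta2) = V2/V1 * sin(theta1) = 3918/4026 * 0.529919 = 0.515704
theta2 = arcsin(0.515704) = 31.0445 degrees

31.0445


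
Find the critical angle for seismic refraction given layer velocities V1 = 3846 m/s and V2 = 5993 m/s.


V1/V2 = 3846/5993 = 0.641749
theta_c = arcsin(0.641749) = 39.9223 degrees

39.9223


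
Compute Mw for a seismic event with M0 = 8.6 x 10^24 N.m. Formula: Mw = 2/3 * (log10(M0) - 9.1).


log10(M0) = log10(8.6 x 10^24) = 24.9345
Mw = 2/3 * (24.9345 - 9.1)
= 2/3 * 15.8345
= 10.56

10.56


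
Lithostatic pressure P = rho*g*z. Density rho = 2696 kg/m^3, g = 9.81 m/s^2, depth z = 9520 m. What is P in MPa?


P = rho * g * z / 1e6
= 2696 * 9.81 * 9520 / 1e6
= 251782675.2 / 1e6
= 251.7827 MPa

251.7827


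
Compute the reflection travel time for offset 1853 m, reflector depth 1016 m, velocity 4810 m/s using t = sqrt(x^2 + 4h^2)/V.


x^2 + 4h^2 = 1853^2 + 4*1016^2 = 3433609 + 4129024 = 7562633
sqrt(7562633) = 2750.0242
t = 2750.0242 / 4810 = 0.5717 s

0.5717


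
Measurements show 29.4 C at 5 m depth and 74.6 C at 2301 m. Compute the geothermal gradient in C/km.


dT = 74.6 - 29.4 = 45.2 C
dz = 2301 - 5 = 2296 m
gradient = dT/dz * 1000 = 45.2/2296 * 1000 = 19.6864 C/km

19.6864


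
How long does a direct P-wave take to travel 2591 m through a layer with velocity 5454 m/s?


t = x / V
= 2591 / 5454
= 0.4751 s

0.4751


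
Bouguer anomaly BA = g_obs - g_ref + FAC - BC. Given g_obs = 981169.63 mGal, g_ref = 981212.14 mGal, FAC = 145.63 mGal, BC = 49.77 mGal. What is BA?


BA = g_obs - g_ref + FAC - BC
= 981169.63 - 981212.14 + 145.63 - 49.77
= 53.35 mGal

53.35


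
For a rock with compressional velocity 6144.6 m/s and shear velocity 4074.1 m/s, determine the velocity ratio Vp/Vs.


Vp/Vs = 6144.6 / 4074.1
= 1.5082

1.5082


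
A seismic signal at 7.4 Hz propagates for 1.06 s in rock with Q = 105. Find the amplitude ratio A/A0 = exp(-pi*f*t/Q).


pi*f*t/Q = pi*7.4*1.06/105 = 0.234692
A/A0 = exp(-0.234692) = 0.790814

0.790814


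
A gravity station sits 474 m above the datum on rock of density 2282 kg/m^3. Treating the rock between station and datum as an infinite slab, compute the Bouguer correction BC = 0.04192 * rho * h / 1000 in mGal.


BC = 0.04192 * rho * h / 1000
= 0.04192 * 2282 * 474 / 1000
= 45.3435 mGal

45.3435


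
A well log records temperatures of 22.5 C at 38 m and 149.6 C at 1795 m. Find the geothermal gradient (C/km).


dT = 149.6 - 22.5 = 127.1 C
dz = 1795 - 38 = 1757 m
gradient = dT/dz * 1000 = 127.1/1757 * 1000 = 72.3392 C/km

72.3392


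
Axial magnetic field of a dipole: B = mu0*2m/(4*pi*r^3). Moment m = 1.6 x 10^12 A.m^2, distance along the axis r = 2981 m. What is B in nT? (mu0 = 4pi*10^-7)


m = 1.6 x 10^12 = 1600000000000 A.m^2
2m = 3200000000000 A.m^2
r^3 = 2981^3 = 26490242141
B = (4pi*10^-7) * 3200000000000 / (4*pi * 26490242141) * 1e9
= 4021238.596595 / 332886200407.92 * 1e9
= 12079.9198 nT

12079.9198


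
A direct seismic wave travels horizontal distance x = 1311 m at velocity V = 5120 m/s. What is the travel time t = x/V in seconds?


t = x / V
= 1311 / 5120
= 0.2561 s

0.2561


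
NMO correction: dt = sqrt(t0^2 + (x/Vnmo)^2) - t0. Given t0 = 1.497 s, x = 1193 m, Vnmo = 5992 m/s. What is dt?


x/Vnmo = 1193/5992 = 0.199099
(x/Vnmo)^2 = 0.03964
t0^2 = 2.241009
sqrt(2.241009 + 0.03964) = 1.510182
dt = 1.510182 - 1.497 = 0.013182

0.013182


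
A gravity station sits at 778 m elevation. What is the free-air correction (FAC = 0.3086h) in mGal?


FAC = 0.3086 * h
= 0.3086 * 778
= 240.0908 mGal

240.0908


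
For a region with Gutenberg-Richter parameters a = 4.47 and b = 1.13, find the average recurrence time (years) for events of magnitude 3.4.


log10(N) = 4.47 - 1.13*3.4 = 0.628
N = 10^0.628 = 4.246196
T = 1/N = 1/4.246196 = 0.2355 years

0.2355


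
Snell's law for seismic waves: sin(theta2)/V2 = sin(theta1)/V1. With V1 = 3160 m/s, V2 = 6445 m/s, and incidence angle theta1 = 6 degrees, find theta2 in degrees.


sin(theta1) = sin(6 deg) = 0.104528
sin(theta2) = V2/V1 * sin(theta1) = 6445/3160 * 0.104528 = 0.213192
theta2 = arcsin(0.213192) = 12.3095 degrees

12.3095


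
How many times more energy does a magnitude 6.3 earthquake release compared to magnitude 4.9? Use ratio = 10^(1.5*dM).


M2 - M1 = 6.3 - 4.9 = 1.4
1.5 * 1.4 = 2.1
ratio = 10^2.1 = 125.89

125.89


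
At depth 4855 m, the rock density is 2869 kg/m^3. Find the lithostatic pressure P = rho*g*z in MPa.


P = rho * g * z / 1e6
= 2869 * 9.81 * 4855 / 1e6
= 136643440.95 / 1e6
= 136.6434 MPa

136.6434


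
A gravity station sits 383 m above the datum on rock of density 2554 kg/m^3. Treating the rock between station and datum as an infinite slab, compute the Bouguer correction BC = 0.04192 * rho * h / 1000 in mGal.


BC = 0.04192 * rho * h / 1000
= 0.04192 * 2554 * 383 / 1000
= 41.0054 mGal

41.0054


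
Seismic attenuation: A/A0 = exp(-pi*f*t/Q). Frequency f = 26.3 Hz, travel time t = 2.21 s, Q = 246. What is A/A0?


pi*f*t/Q = pi*26.3*2.21/246 = 0.742272
A/A0 = exp(-0.742272) = 0.476031

0.476031


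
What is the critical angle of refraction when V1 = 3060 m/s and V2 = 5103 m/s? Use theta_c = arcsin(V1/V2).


V1/V2 = 3060/5103 = 0.599647
theta_c = arcsin(0.599647) = 36.8446 degrees

36.8446


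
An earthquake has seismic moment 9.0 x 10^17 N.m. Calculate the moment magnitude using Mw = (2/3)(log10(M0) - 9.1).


log10(M0) = log10(9.0 x 10^17) = 17.9542
Mw = 2/3 * (17.9542 - 9.1)
= 2/3 * 8.8542
= 5.9

5.9


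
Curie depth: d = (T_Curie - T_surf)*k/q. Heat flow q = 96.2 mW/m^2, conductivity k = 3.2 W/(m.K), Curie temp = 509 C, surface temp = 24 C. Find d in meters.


T_Curie - T_surf = 509 - 24 = 485 C
Convert q to W/m^2: 96.2 mW/m^2 = 0.0962 W/m^2
d = 485 * 3.2 / 0.0962 = 16133.06 m

16133.06


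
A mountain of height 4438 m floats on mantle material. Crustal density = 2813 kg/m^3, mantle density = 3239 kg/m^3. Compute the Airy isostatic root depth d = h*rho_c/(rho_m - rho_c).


rho_m - rho_c = 3239 - 2813 = 426
d = 4438 * 2813 / 426
= 12484094 / 426
= 29305.38 m

29305.38


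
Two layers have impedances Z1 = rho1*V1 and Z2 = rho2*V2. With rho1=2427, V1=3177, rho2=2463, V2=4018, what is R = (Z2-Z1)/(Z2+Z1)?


Z1 = 2427 * 3177 = 7710579
Z2 = 2463 * 4018 = 9896334
R = (9896334 - 7710579) / (9896334 + 7710579) = 2185755 / 17606913 = 0.1241

0.1241


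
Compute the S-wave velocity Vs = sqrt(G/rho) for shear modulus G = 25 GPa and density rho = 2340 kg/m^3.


Convert G to Pa: G = 25e9 Pa
Compute G/rho = 25e9 / 2340 = 10683760.6838
Vs = sqrt(10683760.6838) = 3268.6 m/s

3268.6


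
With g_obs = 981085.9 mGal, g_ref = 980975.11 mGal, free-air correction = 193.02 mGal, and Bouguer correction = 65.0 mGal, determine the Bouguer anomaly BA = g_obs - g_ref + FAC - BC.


BA = g_obs - g_ref + FAC - BC
= 981085.9 - 980975.11 + 193.02 - 65.0
= 238.81 mGal

238.81


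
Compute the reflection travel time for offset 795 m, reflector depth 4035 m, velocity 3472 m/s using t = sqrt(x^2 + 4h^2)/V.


x^2 + 4h^2 = 795^2 + 4*4035^2 = 632025 + 65124900 = 65756925
sqrt(65756925) = 8109.0644
t = 8109.0644 / 3472 = 2.3356 s

2.3356


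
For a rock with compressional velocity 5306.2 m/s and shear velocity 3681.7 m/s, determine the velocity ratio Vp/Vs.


Vp/Vs = 5306.2 / 3681.7
= 1.4412

1.4412


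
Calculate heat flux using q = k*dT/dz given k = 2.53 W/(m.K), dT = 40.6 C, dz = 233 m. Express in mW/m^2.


q = k * dT / dz * 1000
= 2.53 * 40.6 / 233 * 1000
= 0.44085 * 1000
= 440.8498 mW/m^2

440.8498


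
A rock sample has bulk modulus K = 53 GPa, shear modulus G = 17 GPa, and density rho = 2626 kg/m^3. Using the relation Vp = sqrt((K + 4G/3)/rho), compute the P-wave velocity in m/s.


First compute the effective modulus:
K + 4G/3 = 53e9 + 4*17e9/3 = 75666666666.67 Pa
Then divide by density:
75666666666.67 / 2626 = 28814419.9035 Pa/(kg/m^3)
Take the square root:
Vp = sqrt(28814419.9035) = 5367.91 m/s

5367.91


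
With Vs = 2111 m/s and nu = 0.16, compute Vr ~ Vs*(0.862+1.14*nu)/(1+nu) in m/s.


Numerator factor = 0.862 + 1.14*0.16 = 1.0444
Denominator = 1 + 0.16 = 1.16
Vr = 2111 * 1.0444 / 1.16 = 1900.63 m/s

1900.63


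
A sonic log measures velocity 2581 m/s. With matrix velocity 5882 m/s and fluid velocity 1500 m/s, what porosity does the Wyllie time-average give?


1/V - 1/Vm = 1/2581 - 1/5882 = 0.00021744
1/Vf - 1/Vm = 1/1500 - 1/5882 = 0.00049666
phi = 0.00021744 / 0.00049666 = 0.4378

0.4378


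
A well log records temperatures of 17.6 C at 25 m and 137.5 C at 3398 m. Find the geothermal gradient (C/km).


dT = 137.5 - 17.6 = 119.9 C
dz = 3398 - 25 = 3373 m
gradient = dT/dz * 1000 = 119.9/3373 * 1000 = 35.547 C/km

35.547


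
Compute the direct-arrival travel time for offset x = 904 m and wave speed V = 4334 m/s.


t = x / V
= 904 / 4334
= 0.2086 s

0.2086


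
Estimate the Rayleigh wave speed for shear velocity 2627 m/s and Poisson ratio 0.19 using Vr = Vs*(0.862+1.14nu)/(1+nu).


Numerator factor = 0.862 + 1.14*0.19 = 1.0786
Denominator = 1 + 0.19 = 1.19
Vr = 2627 * 1.0786 / 1.19 = 2381.08 m/s

2381.08


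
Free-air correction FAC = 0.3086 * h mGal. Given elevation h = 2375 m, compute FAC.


FAC = 0.3086 * h
= 0.3086 * 2375
= 732.925 mGal

732.925


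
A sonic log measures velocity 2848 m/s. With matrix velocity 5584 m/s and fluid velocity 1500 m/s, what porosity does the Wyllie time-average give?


1/V - 1/Vm = 1/2848 - 1/5584 = 0.00017204
1/Vf - 1/Vm = 1/1500 - 1/5584 = 0.00048758
phi = 0.00017204 / 0.00048758 = 0.3528

0.3528


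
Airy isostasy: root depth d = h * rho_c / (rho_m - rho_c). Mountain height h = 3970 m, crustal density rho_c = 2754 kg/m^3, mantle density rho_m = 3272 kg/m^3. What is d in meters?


rho_m - rho_c = 3272 - 2754 = 518
d = 3970 * 2754 / 518
= 10933380 / 518
= 21106.91 m

21106.91


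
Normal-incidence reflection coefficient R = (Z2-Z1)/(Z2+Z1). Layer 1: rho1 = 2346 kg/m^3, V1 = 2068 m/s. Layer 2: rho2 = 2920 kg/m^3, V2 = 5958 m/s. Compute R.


Z1 = 2346 * 2068 = 4851528
Z2 = 2920 * 5958 = 17397360
R = (17397360 - 4851528) / (17397360 + 4851528) = 12545832 / 22248888 = 0.5639

0.5639


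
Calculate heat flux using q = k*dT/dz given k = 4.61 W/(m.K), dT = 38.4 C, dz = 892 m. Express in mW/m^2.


q = k * dT / dz * 1000
= 4.61 * 38.4 / 892 * 1000
= 0.198457 * 1000
= 198.4574 mW/m^2

198.4574


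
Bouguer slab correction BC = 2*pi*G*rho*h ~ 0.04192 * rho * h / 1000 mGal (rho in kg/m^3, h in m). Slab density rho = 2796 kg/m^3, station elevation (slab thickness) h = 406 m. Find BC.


BC = 0.04192 * rho * h / 1000
= 0.04192 * 2796 * 406 / 1000
= 47.5866 mGal

47.5866


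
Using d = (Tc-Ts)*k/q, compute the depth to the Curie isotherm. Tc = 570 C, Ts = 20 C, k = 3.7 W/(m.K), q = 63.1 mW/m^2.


T_Curie - T_surf = 570 - 20 = 550 C
Convert q to W/m^2: 63.1 mW/m^2 = 0.0631 W/m^2
d = 550 * 3.7 / 0.0631 = 32250.4 m

32250.4


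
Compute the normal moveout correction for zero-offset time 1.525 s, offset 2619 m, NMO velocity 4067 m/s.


x/Vnmo = 2619/4067 = 0.643964
(x/Vnmo)^2 = 0.414689
t0^2 = 2.325625
sqrt(2.325625 + 0.414689) = 1.655389
dt = 1.655389 - 1.525 = 0.130389

0.130389


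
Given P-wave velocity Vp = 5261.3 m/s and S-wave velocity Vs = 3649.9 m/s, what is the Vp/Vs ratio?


Vp/Vs = 5261.3 / 3649.9
= 1.4415

1.4415


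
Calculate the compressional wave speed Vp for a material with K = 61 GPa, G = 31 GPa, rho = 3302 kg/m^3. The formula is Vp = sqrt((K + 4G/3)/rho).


First compute the effective modulus:
K + 4G/3 = 61e9 + 4*31e9/3 = 102333333333.33 Pa
Then divide by density:
102333333333.33 / 3302 = 30991318.3929 Pa/(kg/m^3)
Take the square root:
Vp = sqrt(30991318.3929) = 5566.98 m/s

5566.98


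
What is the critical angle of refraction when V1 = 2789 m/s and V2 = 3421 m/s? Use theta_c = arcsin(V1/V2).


V1/V2 = 2789/3421 = 0.815259
theta_c = arcsin(0.815259) = 54.6129 degrees

54.6129


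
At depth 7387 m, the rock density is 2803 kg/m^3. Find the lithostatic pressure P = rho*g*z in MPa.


P = rho * g * z / 1e6
= 2803 * 9.81 * 7387 / 1e6
= 203123515.41 / 1e6
= 203.1235 MPa

203.1235


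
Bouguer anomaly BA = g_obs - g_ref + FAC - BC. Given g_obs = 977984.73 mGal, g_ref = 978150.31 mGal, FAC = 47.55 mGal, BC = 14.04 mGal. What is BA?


BA = g_obs - g_ref + FAC - BC
= 977984.73 - 978150.31 + 47.55 - 14.04
= -132.07 mGal

-132.07


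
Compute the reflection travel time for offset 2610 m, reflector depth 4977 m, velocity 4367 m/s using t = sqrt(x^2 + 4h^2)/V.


x^2 + 4h^2 = 2610^2 + 4*4977^2 = 6812100 + 99082116 = 105894216
sqrt(105894216) = 10290.4915
t = 10290.4915 / 4367 = 2.3564 s

2.3564


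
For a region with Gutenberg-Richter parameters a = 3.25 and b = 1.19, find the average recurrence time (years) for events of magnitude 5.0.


log10(N) = 3.25 - 1.19*5.0 = -2.7
N = 10^-2.7 = 0.001995
T = 1/N = 1/0.001995 = 501.1872 years

501.1872


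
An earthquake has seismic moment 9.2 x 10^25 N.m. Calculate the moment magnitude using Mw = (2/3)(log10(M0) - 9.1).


log10(M0) = log10(9.2 x 10^25) = 25.9638
Mw = 2/3 * (25.9638 - 9.1)
= 2/3 * 16.8638
= 11.24

11.24


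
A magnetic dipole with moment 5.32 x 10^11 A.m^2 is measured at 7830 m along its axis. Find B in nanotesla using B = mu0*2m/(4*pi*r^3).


m = 5.32 x 10^11 = 532000000000 A.m^2
2m = 1064000000000 A.m^2
r^3 = 7830^3 = 480048687000
B = (4pi*10^-7) * 1064000000000 / (4*pi * 480048687000) * 1e9
= 1337061.833368 / 6032469713778.5 * 1e9
= 221.6442 nT

221.6442


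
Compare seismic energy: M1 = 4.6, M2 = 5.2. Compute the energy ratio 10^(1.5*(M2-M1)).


M2 - M1 = 5.2 - 4.6 = 0.6
1.5 * 0.6 = 0.9
ratio = 10^0.9 = 7.94

7.94


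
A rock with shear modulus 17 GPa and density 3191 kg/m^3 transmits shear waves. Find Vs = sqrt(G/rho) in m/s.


Convert G to Pa: G = 17e9 Pa
Compute G/rho = 17e9 / 3191 = 5327483.5475
Vs = sqrt(5327483.5475) = 2308.13 m/s

2308.13


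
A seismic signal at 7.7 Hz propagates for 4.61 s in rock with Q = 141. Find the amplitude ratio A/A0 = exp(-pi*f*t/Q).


pi*f*t/Q = pi*7.7*4.61/141 = 0.790902
A/A0 = exp(-0.790902) = 0.453436

0.453436


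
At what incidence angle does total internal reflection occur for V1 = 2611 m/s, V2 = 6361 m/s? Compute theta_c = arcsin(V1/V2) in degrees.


V1/V2 = 2611/6361 = 0.41047
theta_c = arcsin(0.41047) = 24.2344 degrees

24.2344


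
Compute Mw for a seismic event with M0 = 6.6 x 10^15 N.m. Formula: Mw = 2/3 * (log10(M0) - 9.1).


log10(M0) = log10(6.6 x 10^15) = 15.8195
Mw = 2/3 * (15.8195 - 9.1)
= 2/3 * 6.7195
= 4.48

4.48


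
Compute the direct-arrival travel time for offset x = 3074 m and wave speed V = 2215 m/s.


t = x / V
= 3074 / 2215
= 1.3878 s

1.3878


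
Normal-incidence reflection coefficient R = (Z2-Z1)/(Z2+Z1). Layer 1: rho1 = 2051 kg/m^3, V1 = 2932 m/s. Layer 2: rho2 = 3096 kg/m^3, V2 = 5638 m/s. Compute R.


Z1 = 2051 * 2932 = 6013532
Z2 = 3096 * 5638 = 17455248
R = (17455248 - 6013532) / (17455248 + 6013532) = 11441716 / 23468780 = 0.4875

0.4875


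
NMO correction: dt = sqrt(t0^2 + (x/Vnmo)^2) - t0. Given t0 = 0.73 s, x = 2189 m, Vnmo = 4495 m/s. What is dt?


x/Vnmo = 2189/4495 = 0.486986
(x/Vnmo)^2 = 0.237155
t0^2 = 0.5329
sqrt(0.5329 + 0.237155) = 0.877528
dt = 0.877528 - 0.73 = 0.147528

0.147528


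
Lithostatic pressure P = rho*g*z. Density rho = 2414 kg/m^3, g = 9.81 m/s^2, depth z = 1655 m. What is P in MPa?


P = rho * g * z / 1e6
= 2414 * 9.81 * 1655 / 1e6
= 39192617.7 / 1e6
= 39.1926 MPa

39.1926


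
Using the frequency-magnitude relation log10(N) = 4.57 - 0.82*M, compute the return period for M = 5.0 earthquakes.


log10(N) = 4.57 - 0.82*5.0 = 0.47
N = 10^0.47 = 2.951209
T = 1/N = 1/2.951209 = 0.3388 years

0.3388


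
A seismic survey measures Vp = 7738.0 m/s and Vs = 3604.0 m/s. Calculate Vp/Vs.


Vp/Vs = 7738.0 / 3604.0
= 2.1471

2.1471


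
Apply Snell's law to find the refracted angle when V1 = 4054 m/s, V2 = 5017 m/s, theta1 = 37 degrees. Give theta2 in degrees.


sin(theta1) = sin(37 deg) = 0.601815
sin(theta2) = V2/V1 * sin(theta1) = 5017/4054 * 0.601815 = 0.744772
theta2 = arcsin(0.744772) = 48.1395 degrees

48.1395


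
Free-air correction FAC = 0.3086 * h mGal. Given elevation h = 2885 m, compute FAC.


FAC = 0.3086 * h
= 0.3086 * 2885
= 890.311 mGal

890.311


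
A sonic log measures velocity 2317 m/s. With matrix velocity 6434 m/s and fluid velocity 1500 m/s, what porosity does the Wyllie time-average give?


1/V - 1/Vm = 1/2317 - 1/6434 = 0.00027617
1/Vf - 1/Vm = 1/1500 - 1/6434 = 0.00051124
phi = 0.00027617 / 0.00051124 = 0.5402

0.5402


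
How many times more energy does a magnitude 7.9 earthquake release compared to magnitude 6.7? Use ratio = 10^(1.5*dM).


M2 - M1 = 7.9 - 6.7 = 1.2
1.5 * 1.2 = 1.8
ratio = 10^1.8 = 63.1

63.1


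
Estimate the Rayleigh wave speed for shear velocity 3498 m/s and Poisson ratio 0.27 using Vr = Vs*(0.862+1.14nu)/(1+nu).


Numerator factor = 0.862 + 1.14*0.27 = 1.1698
Denominator = 1 + 0.27 = 1.27
Vr = 3498 * 1.1698 / 1.27 = 3222.02 m/s

3222.02


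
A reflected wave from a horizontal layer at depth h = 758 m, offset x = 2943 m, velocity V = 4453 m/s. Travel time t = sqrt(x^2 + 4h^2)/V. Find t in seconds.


x^2 + 4h^2 = 2943^2 + 4*758^2 = 8661249 + 2298256 = 10959505
sqrt(10959505) = 3310.5143
t = 3310.5143 / 4453 = 0.7434 s

0.7434


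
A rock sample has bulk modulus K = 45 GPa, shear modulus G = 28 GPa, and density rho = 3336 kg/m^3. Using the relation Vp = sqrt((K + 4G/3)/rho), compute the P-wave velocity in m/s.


First compute the effective modulus:
K + 4G/3 = 45e9 + 4*28e9/3 = 82333333333.33 Pa
Then divide by density:
82333333333.33 / 3336 = 24680255.7954 Pa/(kg/m^3)
Take the square root:
Vp = sqrt(24680255.7954) = 4967.92 m/s

4967.92


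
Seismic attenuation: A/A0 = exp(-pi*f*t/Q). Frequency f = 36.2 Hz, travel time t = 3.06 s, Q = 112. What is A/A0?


pi*f*t/Q = pi*36.2*3.06/112 = 3.107147
A/A0 = exp(-3.107147) = 0.044728

0.044728


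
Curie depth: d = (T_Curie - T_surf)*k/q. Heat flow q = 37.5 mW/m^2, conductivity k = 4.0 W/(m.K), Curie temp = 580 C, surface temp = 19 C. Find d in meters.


T_Curie - T_surf = 580 - 19 = 561 C
Convert q to W/m^2: 37.5 mW/m^2 = 0.0375 W/m^2
d = 561 * 4.0 / 0.0375 = 59840.0 m

59840.0


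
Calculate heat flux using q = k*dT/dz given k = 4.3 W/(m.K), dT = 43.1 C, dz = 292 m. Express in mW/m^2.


q = k * dT / dz * 1000
= 4.3 * 43.1 / 292 * 1000
= 0.634692 * 1000
= 634.6918 mW/m^2

634.6918


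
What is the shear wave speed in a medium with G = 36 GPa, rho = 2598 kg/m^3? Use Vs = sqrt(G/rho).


Convert G to Pa: G = 36e9 Pa
Compute G/rho = 36e9 / 2598 = 13856812.933
Vs = sqrt(13856812.933) = 3722.47 m/s

3722.47


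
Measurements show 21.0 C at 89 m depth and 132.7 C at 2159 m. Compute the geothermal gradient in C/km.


dT = 132.7 - 21.0 = 111.7 C
dz = 2159 - 89 = 2070 m
gradient = dT/dz * 1000 = 111.7/2070 * 1000 = 53.9614 C/km

53.9614


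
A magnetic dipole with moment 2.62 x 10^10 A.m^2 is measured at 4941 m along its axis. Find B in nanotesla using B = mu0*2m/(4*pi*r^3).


m = 2.62 x 10^10 = 26200000000 A.m^2
2m = 52400000000 A.m^2
r^3 = 4941^3 = 120627009621
B = (4pi*10^-7) * 52400000000 / (4*pi * 120627009621) * 1e9
= 65847.782019 / 1515843708999.36 * 1e9
= 43.4397 nT

43.4397


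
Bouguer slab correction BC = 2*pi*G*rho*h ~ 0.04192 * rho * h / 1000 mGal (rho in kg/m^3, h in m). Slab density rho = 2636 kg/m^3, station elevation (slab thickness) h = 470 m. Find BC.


BC = 0.04192 * rho * h / 1000
= 0.04192 * 2636 * 470 / 1000
= 51.9355 mGal

51.9355


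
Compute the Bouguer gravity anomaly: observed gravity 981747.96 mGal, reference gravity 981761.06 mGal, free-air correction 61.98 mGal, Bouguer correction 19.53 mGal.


BA = g_obs - g_ref + FAC - BC
= 981747.96 - 981761.06 + 61.98 - 19.53
= 29.35 mGal

29.35


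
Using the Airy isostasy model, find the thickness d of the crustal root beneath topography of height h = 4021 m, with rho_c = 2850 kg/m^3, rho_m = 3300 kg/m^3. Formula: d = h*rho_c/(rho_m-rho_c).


rho_m - rho_c = 3300 - 2850 = 450
d = 4021 * 2850 / 450
= 11459850 / 450
= 25466.33 m

25466.33


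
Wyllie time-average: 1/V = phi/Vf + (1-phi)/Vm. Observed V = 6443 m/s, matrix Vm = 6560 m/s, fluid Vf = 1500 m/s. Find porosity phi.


1/V - 1/Vm = 1/6443 - 1/6560 = 2.77e-06
1/Vf - 1/Vm = 1/1500 - 1/6560 = 0.00051423
phi = 2.77e-06 / 0.00051423 = 0.0054

0.0054


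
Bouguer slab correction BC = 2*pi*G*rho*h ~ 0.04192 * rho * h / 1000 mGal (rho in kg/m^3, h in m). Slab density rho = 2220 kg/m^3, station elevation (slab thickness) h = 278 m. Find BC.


BC = 0.04192 * rho * h / 1000
= 0.04192 * 2220 * 278 / 1000
= 25.8713 mGal

25.8713


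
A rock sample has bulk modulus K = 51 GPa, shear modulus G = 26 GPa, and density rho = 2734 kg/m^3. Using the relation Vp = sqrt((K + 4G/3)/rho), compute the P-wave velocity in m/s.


First compute the effective modulus:
K + 4G/3 = 51e9 + 4*26e9/3 = 85666666666.67 Pa
Then divide by density:
85666666666.67 / 2734 = 31333821.0193 Pa/(kg/m^3)
Take the square root:
Vp = sqrt(31333821.0193) = 5597.66 m/s

5597.66
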